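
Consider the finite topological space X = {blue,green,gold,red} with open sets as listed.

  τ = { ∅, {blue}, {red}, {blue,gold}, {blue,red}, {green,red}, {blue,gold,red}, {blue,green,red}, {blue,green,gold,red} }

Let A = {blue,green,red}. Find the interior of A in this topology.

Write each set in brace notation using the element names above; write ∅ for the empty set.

opens ⊆ A: ∅, {red}, {blue}, {green,red}, {blue,red}, {blue,green,red}; union → int = {blue,green,red}

{blue,green,red}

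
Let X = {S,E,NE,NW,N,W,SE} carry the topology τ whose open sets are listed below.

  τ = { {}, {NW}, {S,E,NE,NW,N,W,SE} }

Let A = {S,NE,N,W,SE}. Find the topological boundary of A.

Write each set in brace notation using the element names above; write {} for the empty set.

{S,E,NE,N,W,SE}

opens ⊆ A: {}; union → int = {}
complement {E,NW}; its interior {NW}; cl(A) = X∖{NW} = {S,E,NE,N,W,SE}
boundary = {S,E,NE,N,W,SE} ∖ {} = {S,E,NE,N,W,SE}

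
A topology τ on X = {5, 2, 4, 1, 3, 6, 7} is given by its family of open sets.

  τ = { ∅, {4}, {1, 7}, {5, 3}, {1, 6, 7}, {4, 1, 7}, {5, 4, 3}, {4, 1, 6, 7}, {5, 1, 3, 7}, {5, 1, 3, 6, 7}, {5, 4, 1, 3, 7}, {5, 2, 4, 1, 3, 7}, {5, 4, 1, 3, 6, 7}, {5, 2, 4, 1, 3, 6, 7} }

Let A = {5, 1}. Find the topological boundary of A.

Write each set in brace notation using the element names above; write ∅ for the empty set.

open subsets of A: ∅; so int(A) = ∅
closure: X∖int(X∖A) = X∖{4} = {5, 2, 1, 3, 6, 7}
∂A = {5, 2, 1, 3, 6, 7} minus ∅ = {5, 2, 1, 3, 6, 7}

{5, 2, 1, 3, 6, 7}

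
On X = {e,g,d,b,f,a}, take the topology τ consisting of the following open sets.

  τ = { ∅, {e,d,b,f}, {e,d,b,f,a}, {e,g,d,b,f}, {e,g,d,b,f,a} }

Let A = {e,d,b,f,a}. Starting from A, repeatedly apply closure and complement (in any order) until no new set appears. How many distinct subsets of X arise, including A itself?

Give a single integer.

cl via duality: int({g}) = ∅, so X∖∅ = {e,g,d,b,f,a}
Write k for closure, c for complement:
  1. A     = {e,d,b,f,a}
  2. kA    = {e,g,d,b,f,a}
  3. cA    = {g}
  4. ckA   = ∅
applying k or c yields no new set

4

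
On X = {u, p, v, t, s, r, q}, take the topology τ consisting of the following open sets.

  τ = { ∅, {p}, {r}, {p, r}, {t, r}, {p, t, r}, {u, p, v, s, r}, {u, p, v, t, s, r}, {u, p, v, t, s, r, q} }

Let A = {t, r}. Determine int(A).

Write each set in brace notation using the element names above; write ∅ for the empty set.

{t, r}

U open, U⊆A: ∅, {r}, {t, r}. int(A) = ⋃ = {t, r}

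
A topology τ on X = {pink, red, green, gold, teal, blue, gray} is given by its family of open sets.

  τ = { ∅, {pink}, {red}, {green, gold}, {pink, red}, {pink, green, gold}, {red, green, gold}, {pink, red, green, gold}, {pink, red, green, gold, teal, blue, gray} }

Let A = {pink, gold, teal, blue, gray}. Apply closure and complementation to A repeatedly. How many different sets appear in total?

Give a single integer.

10

complement {red, green}; its interior {red}; cl(A) = X∖{red} = {pink, green, gold, teal, blue, gray}
With k = closure, c = complement:
  1. A     = {pink, gold, teal, blue, gray}
  2. kA    = {pink, green, gold, teal, blue, gray}
  3. cA    = {red, green}
  4. ckA   = {red}
  5. kcA   = {red, green, gold, teal, blue, gray}
  6. kckA  = {red, teal, blue, gray}
  7. ckcA  = {pink}
  8. ckckA = {pink, green, gold}
  9. kckcA = {pink, teal, blue, gray}
  10. ckckcA = {red, green, gold}
k, c of each give nothing new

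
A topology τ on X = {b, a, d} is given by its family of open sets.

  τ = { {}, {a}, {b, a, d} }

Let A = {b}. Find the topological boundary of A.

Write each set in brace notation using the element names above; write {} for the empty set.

{b, d}

interior: largest open inside A is {} (from {})
cl via duality: int({a, d}) = {a}, so X∖{a} = {b, d}
cl∖int = {b, d}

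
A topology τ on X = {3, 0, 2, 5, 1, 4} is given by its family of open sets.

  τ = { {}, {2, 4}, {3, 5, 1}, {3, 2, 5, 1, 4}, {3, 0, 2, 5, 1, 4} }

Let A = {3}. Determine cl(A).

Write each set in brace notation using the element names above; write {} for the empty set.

{3, 0, 5, 1}

complement {0, 2, 5, 1, 4}; its interior {2, 4}; cl(A) = X∖{2, 4} = {3, 0, 5, 1}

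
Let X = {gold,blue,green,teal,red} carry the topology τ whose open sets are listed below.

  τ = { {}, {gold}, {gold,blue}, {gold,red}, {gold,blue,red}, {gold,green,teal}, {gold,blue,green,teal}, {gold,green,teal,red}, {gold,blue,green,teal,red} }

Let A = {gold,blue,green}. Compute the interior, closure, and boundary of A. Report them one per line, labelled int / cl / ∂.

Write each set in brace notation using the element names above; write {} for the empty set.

int(A) = {gold,blue}
cl(A)  = {gold,blue,green,teal,red}
∂A     = {green,teal,red}

opens ⊆ A: {}, {gold}, {gold,blue}; union → int = {gold,blue}
complement {teal,red}; its interior {}; cl(A) = X∖{} = {gold,blue,green,teal,red}
boundary = {gold,blue,green,teal,red} ∖ {gold,blue} = {green,teal,red}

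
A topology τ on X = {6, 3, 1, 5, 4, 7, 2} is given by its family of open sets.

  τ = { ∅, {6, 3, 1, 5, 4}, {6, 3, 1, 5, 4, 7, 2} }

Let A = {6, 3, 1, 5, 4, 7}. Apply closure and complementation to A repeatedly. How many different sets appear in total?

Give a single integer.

cl via duality: int({2}) = ∅, so X∖∅ = {6, 3, 1, 5, 4, 7, 2}
Write k for closure, c for complement:
  1. A     = {6, 3, 1, 5, 4, 7}
  2. kA    = {6, 3, 1, 5, 4, 7, 2}
  3. cA    = {2}
  4. ckA   = ∅
  5. kcA   = {7, 2}
  6. ckcA  = {6, 3, 1, 5, 4}
applying k or c yields no new set

6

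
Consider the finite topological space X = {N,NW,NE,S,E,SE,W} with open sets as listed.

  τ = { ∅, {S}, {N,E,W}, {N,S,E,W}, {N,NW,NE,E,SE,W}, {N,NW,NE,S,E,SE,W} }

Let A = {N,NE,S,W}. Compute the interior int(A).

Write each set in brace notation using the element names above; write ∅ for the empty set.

{S}

opens ⊆ A: ∅, {S}; union → int = {S}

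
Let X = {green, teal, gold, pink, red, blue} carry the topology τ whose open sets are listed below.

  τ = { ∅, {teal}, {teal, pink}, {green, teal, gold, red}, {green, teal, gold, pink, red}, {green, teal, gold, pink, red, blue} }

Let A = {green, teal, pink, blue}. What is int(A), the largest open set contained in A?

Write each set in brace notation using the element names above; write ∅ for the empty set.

interior: largest open inside A is {teal, pink} (from ∅, {teal}, {teal, pink})

{teal, pink}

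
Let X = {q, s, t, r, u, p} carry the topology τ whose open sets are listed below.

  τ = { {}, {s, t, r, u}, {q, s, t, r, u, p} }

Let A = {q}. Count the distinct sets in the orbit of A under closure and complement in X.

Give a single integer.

closure: X∖int(X∖A) = X∖{s, t, r, u} = {q, p}
Let k=closure and c=complement:
  1. A     = {q}
  2. kA    = {q, p}
  3. cA    = {s, t, r, u, p}
  4. ckA   = {s, t, r, u}
  5. kcA   = {q, s, t, r, u, p}
  6. ckcA  = {}
— saturated at 6

6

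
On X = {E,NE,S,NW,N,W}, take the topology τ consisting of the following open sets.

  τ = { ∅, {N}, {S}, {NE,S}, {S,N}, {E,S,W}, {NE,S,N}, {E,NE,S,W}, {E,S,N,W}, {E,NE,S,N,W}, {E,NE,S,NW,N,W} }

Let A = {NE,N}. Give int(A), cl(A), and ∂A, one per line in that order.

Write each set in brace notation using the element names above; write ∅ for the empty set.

open subsets of A: ∅, {N}; so int(A) = {N}
closure: X∖int(X∖A) = X∖{E,S,W} = {NE,NW,N}
∂A = {NE,NW,N} minus {N} = {NE,NW}

int(A) = {N}
cl(A)  = {NE,NW,N}
∂A     = {NE,NW}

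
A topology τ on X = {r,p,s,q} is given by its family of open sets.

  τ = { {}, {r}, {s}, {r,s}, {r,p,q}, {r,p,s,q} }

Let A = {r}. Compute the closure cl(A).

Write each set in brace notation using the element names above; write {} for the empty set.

complement {p,s,q}; its interior {s}; cl(A) = X∖{s} = {r,p,q}

{r,p,q}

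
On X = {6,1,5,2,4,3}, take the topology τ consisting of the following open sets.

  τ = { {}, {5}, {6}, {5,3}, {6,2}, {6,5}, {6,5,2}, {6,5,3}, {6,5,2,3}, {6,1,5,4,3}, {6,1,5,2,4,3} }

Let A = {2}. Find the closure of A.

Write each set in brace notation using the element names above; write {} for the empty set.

{2}

cl via duality: int({6,1,5,4,3}) = {6,1,5,4,3}, so X∖{6,1,5,4,3} = {2}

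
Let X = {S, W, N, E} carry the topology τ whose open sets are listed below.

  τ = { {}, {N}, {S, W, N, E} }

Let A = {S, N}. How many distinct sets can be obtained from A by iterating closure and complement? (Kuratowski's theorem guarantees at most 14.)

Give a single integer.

6

cl via duality: int({W, E}) = {}, so X∖{} = {S, W, N, E}
Write k for closure, c for complement:
  1. A     = {S, N}
  2. kA    = {S, W, N, E}
  3. cA    = {W, E}
  4. ckA   = {}
  5. kcA   = {S, W, E}
  6. ckcA  = {N}
applying k or c yields no new set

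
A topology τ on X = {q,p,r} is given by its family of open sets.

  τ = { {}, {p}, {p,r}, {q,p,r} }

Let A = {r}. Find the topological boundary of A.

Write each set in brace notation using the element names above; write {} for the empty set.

interior: largest open inside A is {} (from {})
cl via duality: int({q,p}) = {p}, so X∖{p} = {q,r}
cl∖int = {q,r}

{q,r}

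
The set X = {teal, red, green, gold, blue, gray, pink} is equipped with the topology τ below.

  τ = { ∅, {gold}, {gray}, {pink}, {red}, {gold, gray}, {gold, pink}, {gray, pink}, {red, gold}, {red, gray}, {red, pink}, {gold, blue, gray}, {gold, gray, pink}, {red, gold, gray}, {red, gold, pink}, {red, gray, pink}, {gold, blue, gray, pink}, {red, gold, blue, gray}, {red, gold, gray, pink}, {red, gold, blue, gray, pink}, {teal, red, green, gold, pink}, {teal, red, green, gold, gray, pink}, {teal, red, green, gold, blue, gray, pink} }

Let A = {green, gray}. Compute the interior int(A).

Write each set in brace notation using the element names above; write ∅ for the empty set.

open subsets of A: ∅, {gray}; so int(A) = {gray}

{gray}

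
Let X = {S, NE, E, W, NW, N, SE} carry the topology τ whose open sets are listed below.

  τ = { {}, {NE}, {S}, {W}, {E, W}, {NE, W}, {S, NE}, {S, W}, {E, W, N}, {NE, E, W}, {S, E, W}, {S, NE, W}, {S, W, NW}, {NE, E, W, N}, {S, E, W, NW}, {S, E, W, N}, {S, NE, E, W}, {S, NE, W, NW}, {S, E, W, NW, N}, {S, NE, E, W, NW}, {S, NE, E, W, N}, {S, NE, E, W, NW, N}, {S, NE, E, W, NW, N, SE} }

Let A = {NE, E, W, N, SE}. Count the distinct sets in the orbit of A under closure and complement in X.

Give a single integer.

complement {S, NW}; its interior {S}; cl(A) = X∖{S} = {NE, E, W, NW, N, SE}
With k = closure, c = complement:
  1. A     = {NE, E, W, N, SE}
  2. kA    = {NE, E, W, NW, N, SE}
  3. cA    = {S, NW}
  4. ckA   = {S}
  5. kcA   = {S, NW, SE}
  6. ckcA  = {NE, E, W, N}
k, c of each give nothing new

6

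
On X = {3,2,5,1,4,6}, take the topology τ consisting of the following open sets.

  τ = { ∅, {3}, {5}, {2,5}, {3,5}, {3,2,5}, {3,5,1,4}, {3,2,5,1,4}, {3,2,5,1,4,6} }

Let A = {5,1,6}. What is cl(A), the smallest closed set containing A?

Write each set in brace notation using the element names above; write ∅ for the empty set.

{2,5,1,4,6}

X∖A={3,2,4}, int(X∖A)={3}, hence cl(A)={2,5,1,4,6}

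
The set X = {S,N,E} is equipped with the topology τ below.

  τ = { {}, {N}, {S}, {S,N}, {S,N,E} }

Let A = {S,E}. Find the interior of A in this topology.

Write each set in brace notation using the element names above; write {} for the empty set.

{S}

open subsets of A: {}, {S}; so int(A) = {S}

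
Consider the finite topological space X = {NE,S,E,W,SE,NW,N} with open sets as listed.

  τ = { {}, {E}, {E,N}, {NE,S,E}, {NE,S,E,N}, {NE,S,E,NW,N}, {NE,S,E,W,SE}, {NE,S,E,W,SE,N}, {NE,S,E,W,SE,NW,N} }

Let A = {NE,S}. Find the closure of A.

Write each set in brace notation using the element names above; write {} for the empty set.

complement {E,W,SE,NW,N}; its interior {E,N}; cl(A) = X∖{E,N} = {NE,S,W,SE,NW}

{NE,S,W,SE,NW}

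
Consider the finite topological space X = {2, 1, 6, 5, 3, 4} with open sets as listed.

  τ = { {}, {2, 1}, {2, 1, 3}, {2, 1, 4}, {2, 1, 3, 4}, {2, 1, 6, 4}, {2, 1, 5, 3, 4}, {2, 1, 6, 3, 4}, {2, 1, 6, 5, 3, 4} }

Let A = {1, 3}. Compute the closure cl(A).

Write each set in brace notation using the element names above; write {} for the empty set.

{2, 1, 6, 5, 3, 4}

complement {2, 6, 5, 4}; its interior {}; cl(A) = X∖{} = {2, 1, 6, 5, 3, 4}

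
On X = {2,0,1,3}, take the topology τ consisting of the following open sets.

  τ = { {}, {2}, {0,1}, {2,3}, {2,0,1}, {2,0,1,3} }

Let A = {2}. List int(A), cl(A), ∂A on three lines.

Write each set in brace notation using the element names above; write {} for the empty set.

int(A) = {2}
cl(A)  = {2,3}
∂A     = {3}

open subsets of A: {}, {2}; so int(A) = {2}
closure: X∖int(X∖A) = X∖{0,1} = {2,3}
∂A = {2,3} minus {2} = {3}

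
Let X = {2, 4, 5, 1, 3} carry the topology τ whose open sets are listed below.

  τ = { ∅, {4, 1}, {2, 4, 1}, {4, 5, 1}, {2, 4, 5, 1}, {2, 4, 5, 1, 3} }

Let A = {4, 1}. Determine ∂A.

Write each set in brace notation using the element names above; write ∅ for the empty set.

{2, 5, 3}

interior: largest open inside A is {4, 1} (from ∅, {4, 1})
cl via duality: int({2, 5, 3}) = ∅, so X∖∅ = {2, 4, 5, 1, 3}
cl∖int = {2, 5, 3}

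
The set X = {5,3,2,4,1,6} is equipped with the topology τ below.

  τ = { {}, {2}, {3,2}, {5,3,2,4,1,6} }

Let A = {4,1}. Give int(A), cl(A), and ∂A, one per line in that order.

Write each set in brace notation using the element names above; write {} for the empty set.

U open, U⊆A: {}. int(A) = ⋃ = {}
X∖A={5,3,2,6}, int(X∖A)={3,2}, hence cl(A)={5,4,1,6}
∂A: remove int from cl → {5,4,1,6}

int(A) = {}
cl(A)  = {5,4,1,6}
∂A     = {5,4,1,6}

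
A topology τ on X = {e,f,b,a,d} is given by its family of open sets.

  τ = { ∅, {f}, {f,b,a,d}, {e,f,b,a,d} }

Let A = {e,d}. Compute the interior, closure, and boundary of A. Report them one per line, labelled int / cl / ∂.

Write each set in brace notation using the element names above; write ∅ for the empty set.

open subsets of A: ∅; so int(A) = ∅
closure: X∖int(X∖A) = X∖{f} = {e,b,a,d}
∂A = {e,b,a,d} minus ∅ = {e,b,a,d}

int(A) = ∅
cl(A)  = {e,b,a,d}
∂A     = {e,b,a,d}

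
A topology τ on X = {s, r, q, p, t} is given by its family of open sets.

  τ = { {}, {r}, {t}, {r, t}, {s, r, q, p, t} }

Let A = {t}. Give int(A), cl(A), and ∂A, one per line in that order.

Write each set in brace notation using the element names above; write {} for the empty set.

U open, U⊆A: {}, {t}. int(A) = ⋃ = {t}
X∖A={s, r, q, p}, int(X∖A)={r}, hence cl(A)={s, q, p, t}
∂A: remove int from cl → {s, q, p}

int(A) = {t}
cl(A)  = {s, q, p, t}
∂A     = {s, q, p}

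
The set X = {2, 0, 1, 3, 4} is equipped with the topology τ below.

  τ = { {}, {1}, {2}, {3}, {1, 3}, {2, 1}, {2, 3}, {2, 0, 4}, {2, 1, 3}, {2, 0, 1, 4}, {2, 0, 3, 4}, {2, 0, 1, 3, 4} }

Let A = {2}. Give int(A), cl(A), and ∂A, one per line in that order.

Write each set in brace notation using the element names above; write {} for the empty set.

int(A) = {2}
cl(A)  = {2, 0, 4}
∂A     = {0, 4}

open subsets of A: {}, {2}; so int(A) = {2}
closure: X∖int(X∖A) = X∖{1, 3} = {2, 0, 4}
∂A = {2, 0, 4} minus {2} = {0, 4}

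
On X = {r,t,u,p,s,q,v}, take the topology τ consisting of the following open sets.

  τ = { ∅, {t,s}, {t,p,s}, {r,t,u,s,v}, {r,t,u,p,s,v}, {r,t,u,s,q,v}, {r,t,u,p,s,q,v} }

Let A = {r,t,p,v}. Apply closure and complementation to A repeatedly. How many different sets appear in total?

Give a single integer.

4

cl via duality: int({u,s,q}) = ∅, so X∖∅ = {r,t,u,p,s,q,v}
Write k for closure, c for complement:
  1. A     = {r,t,p,v}
  2. kA    = {r,t,u,p,s,q,v}
  3. cA    = {u,s,q}
  4. ckA   = ∅
applying k or c yields no new set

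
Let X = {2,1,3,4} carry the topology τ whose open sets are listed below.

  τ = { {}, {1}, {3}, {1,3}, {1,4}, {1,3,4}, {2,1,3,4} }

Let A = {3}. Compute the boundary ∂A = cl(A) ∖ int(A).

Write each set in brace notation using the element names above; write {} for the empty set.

U open, U⊆A: {}, {3}. int(A) = ⋃ = {3}
X∖A={2,1,4}, int(X∖A)={1,4}, hence cl(A)={2,3}
∂A: remove int from cl → {2}

{2}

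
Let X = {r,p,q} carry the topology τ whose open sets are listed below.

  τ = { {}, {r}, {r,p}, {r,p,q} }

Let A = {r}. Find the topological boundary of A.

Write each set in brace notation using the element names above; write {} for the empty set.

{p,q}

interior: largest open inside A is {r} (from {}, {r})
cl via duality: int({p,q}) = {}, so X∖{} = {r,p,q}
cl∖int = {p,q}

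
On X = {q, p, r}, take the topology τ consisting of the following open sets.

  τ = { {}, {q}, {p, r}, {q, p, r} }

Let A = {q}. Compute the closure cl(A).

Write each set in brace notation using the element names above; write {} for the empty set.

closure: X∖int(X∖A) = X∖{p, r} = {q}

{q}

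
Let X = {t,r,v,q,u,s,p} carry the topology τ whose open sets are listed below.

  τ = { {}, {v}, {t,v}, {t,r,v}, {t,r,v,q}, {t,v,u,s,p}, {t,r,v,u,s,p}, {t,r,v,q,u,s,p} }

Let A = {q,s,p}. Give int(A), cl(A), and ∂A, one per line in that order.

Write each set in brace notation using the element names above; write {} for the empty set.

int(A) = {}
cl(A)  = {q,u,s,p}
∂A     = {q,u,s,p}

interior: largest open inside A is {} (from {})
cl via duality: int({t,r,v,u}) = {t,r,v}, so X∖{t,r,v} = {q,u,s,p}
cl∖int = {q,u,s,p}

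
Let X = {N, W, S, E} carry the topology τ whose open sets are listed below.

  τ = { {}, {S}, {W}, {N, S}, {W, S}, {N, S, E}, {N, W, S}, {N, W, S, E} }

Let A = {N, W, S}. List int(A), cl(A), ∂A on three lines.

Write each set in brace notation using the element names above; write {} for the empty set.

interior: largest open inside A is {N, W, S} (from {}, {S}, {W}, {N, S}, {W, S}, {N, W, S})
cl via duality: int({E}) = {}, so X∖{} = {N, W, S, E}
cl∖int = {E}

int(A) = {N, W, S}
cl(A)  = {N, W, S, E}
∂A     = {E}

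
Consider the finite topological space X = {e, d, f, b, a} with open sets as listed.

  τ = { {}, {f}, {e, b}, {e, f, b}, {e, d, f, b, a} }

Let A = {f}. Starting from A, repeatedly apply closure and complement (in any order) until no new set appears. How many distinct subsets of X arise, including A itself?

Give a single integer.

closure: X∖int(X∖A) = X∖{e, b} = {d, f, a}
Let k=closure and c=complement:
  1. A     = {f}
  2. kA    = {d, f, a}
  3. cA    = {e, d, b, a}
  4. ckA   = {e, b}
— saturated at 4

4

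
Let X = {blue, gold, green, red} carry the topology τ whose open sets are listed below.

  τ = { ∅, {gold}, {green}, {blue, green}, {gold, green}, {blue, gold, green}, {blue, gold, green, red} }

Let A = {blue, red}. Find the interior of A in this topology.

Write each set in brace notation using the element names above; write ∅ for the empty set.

∅

interior: largest open inside A is ∅ (from ∅)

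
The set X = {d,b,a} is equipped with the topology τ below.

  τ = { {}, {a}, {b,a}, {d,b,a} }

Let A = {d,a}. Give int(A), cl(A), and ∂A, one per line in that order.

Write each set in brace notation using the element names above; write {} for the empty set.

U open, U⊆A: {}, {a}. int(A) = ⋃ = {a}
X∖A={b}, int(X∖A)={}, hence cl(A)={d,b,a}
∂A: remove int from cl → {d,b}

int(A) = {a}
cl(A)  = {d,b,a}
∂A     = {d,b}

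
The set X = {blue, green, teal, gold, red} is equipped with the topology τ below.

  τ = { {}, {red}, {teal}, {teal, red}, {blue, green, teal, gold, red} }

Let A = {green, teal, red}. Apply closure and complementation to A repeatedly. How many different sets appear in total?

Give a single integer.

complement {blue, gold}; its interior {}; cl(A) = X∖{} = {blue, green, teal, gold, red}
With k = closure, c = complement:
  1. A     = {green, teal, red}
  2. kA    = {blue, green, teal, gold, red}
  3. cA    = {blue, gold}
  4. ckA   = {}
  5. kcA   = {blue, green, gold}
  6. ckcA  = {teal, red}
k, c of each give nothing new

6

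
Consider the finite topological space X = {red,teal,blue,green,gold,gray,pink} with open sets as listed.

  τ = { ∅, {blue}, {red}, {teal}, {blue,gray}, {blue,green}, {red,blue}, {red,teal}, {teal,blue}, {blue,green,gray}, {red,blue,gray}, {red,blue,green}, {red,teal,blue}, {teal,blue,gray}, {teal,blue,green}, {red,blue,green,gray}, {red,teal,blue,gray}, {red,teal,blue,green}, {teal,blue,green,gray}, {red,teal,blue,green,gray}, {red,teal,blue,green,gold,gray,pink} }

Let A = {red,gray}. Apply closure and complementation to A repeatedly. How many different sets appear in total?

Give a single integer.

8

complement {teal,blue,green,gold,pink}; its interior {teal,blue,green}; cl(A) = X∖{teal,blue,green} = {red,gold,gray,pink}
With k = closure, c = complement:
  1. A     = {red,gray}
  2. kA    = {red,gold,gray,pink}
  3. cA    = {teal,blue,green,gold,pink}
  4. ckA   = {teal,blue,green}
  5. kcA   = {teal,blue,green,gold,gray,pink}
  6. ckcA  = {red}
  7. kckcA = {red,gold,pink}
  8. ckckcA = {teal,blue,green,gray}
k, c of each give nothing new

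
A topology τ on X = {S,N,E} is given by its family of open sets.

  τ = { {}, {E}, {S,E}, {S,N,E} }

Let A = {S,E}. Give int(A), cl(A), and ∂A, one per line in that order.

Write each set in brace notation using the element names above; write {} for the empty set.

int(A) = {S,E}
cl(A)  = {S,N,E}
∂A     = {N}

U open, U⊆A: {}, {E}, {S,E}. int(A) = ⋃ = {S,E}
X∖A={N}, int(X∖A)={}, hence cl(A)={S,N,E}
∂A: remove int from cl → {N}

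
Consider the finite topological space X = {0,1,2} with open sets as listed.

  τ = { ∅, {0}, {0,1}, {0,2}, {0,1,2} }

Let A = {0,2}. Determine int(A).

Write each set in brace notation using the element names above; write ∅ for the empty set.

{0,2}

U open, U⊆A: ∅, {0}, {0,2}. int(A) = ⋃ = {0,2}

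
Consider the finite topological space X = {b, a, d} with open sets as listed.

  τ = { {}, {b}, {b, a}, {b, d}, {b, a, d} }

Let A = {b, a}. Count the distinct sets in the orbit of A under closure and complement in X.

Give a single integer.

X∖A={d}, int(X∖A)={}, hence cl(A)={b, a, d}
Orbit (k=closure, c=complement):
  1. A     = {b, a}
  2. kA    = {b, a, d}
  3. cA    = {d}
  4. ckA   = {}
(closed under both — stop)

4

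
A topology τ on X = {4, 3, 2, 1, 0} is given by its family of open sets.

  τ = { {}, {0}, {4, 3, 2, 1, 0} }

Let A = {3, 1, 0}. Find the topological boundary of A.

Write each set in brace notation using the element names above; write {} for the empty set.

{4, 3, 2, 1}

opens ⊆ A: {}, {0}; union → int = {0}
complement {4, 2}; its interior {}; cl(A) = X∖{} = {4, 3, 2, 1, 0}
boundary = {4, 3, 2, 1, 0} ∖ {0} = {4, 3, 2, 1}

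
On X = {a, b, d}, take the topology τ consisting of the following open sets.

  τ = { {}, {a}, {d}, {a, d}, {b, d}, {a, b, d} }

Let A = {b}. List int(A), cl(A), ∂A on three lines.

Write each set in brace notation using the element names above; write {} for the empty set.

int(A) = {}
cl(A)  = {b}
∂A     = {b}

opens ⊆ A: {}; union → int = {}
complement {a, d}; its interior {a, d}; cl(A) = X∖{a, d} = {b}
boundary = {b} ∖ {} = {b}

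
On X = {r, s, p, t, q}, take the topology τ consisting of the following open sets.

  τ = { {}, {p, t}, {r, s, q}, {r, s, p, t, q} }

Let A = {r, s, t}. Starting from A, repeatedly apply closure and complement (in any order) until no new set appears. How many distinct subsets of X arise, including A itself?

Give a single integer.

4

complement {p, q}; its interior {}; cl(A) = X∖{} = {r, s, p, t, q}
With k = closure, c = complement:
  1. A     = {r, s, t}
  2. kA    = {r, s, p, t, q}
  3. cA    = {p, q}
  4. ckA   = {}
k, c of each give nothing new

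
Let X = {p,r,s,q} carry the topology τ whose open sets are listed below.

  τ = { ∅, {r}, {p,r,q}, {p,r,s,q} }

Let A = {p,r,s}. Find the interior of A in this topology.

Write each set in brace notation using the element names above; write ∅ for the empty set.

{r}

U open, U⊆A: ∅, {r}. int(A) = ⋃ = {r}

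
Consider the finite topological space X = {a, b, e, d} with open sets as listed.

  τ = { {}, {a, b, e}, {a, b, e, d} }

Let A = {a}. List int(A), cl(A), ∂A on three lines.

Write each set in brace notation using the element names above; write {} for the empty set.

int(A) = {}
cl(A)  = {a, b, e, d}
∂A     = {a, b, e, d}

open subsets of A: {}; so int(A) = {}
closure: X∖int(X∖A) = X∖{} = {a, b, e, d}
∂A = {a, b, e, d} minus {} = {a, b, e, d}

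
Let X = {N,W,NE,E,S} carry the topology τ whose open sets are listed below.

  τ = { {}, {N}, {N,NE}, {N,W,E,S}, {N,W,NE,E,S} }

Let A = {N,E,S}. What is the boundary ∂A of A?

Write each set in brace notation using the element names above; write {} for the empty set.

{W,NE,E,S}

interior: largest open inside A is {N} (from {}, {N})
cl via duality: int({W,NE}) = {}, so X∖{} = {N,W,NE,E,S}
cl∖int = {W,NE,E,S}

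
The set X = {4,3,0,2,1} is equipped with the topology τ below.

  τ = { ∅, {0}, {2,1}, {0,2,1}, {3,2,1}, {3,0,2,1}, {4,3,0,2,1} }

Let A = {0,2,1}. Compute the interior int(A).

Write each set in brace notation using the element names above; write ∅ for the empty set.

U open, U⊆A: ∅, {0}, {2,1}, {0,2,1}. int(A) = ⋃ = {0,2,1}

{0,2,1}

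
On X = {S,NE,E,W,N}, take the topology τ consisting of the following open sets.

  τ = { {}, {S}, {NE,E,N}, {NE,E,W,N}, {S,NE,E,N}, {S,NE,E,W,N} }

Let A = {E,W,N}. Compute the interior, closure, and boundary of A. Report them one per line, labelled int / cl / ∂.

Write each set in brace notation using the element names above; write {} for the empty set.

interior: largest open inside A is {} (from {})
cl via duality: int({S,NE}) = {S}, so X∖{S} = {NE,E,W,N}
cl∖int = {NE,E,W,N}

int(A) = {}
cl(A)  = {NE,E,W,N}
∂A     = {NE,E,W,N}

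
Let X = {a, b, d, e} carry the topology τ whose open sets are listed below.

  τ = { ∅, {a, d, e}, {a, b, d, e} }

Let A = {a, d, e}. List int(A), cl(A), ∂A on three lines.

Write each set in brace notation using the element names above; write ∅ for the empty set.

int(A) = {a, d, e}
cl(A)  = {a, b, d, e}
∂A     = {b}

opens ⊆ A: ∅, {a, d, e}; union → int = {a, d, e}
complement {b}; its interior ∅; cl(A) = X∖∅ = {a, b, d, e}
boundary = {a, b, d, e} ∖ {a, d, e} = {b}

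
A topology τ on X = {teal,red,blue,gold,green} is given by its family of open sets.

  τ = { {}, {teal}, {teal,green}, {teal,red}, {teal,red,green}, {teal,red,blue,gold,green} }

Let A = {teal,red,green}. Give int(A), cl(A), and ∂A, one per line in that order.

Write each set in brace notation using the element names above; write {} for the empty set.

int(A) = {teal,red,green}
cl(A)  = {teal,red,blue,gold,green}
∂A     = {blue,gold}

U open, U⊆A: {}, {teal}, {teal,red}, {teal,green}, {teal,red,green}. int(A) = ⋃ = {teal,red,green}
X∖A={blue,gold}, int(X∖A)={}, hence cl(A)={teal,red,blue,gold,green}
∂A: remove int from cl → {blue,gold}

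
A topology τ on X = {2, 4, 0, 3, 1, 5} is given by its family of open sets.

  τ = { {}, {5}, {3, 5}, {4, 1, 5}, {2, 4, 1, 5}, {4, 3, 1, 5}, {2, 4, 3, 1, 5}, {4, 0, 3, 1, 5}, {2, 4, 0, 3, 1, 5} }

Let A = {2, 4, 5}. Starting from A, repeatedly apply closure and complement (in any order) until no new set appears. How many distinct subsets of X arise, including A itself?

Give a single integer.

X∖A={0, 3, 1}, int(X∖A)={}, hence cl(A)={2, 4, 0, 3, 1, 5}
Orbit (k=closure, c=complement):
  1. A     = {2, 4, 5}
  2. kA    = {2, 4, 0, 3, 1, 5}
  3. cA    = {0, 3, 1}
  4. ckA   = {}
  5. kcA   = {2, 4, 0, 3, 1}
  6. ckcA  = {5}
(closed under both — stop)

6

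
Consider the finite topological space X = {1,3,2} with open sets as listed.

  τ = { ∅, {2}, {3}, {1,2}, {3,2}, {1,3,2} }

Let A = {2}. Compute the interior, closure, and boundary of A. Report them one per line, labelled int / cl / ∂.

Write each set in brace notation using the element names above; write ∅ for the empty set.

int(A) = {2}
cl(A)  = {1,2}
∂A     = {1}

opens ⊆ A: ∅, {2}; union → int = {2}
complement {1,3}; its interior {3}; cl(A) = X∖{3} = {1,2}
boundary = {1,2} ∖ {2} = {1}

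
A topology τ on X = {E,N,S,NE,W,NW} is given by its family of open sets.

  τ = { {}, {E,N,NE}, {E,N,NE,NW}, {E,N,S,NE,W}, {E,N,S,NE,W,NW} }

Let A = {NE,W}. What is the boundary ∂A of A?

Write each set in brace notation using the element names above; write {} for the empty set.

{E,N,S,NE,W,NW}

interior: largest open inside A is {} (from {})
cl via duality: int({E,N,S,NW}) = {}, so X∖{} = {E,N,S,NE,W,NW}
cl∖int = {E,N,S,NE,W,NW}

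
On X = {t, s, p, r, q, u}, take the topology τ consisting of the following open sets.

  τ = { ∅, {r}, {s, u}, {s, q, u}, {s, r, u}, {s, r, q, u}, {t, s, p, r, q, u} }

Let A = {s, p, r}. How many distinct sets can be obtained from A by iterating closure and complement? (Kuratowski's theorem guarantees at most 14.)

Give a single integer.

8

closure: X∖int(X∖A) = X∖∅ = {t, s, p, r, q, u}
Let k=closure and c=complement:
  1. A     = {s, p, r}
  2. kA    = {t, s, p, r, q, u}
  3. cA    = {t, q, u}
  4. ckA   = ∅
  5. kcA   = {t, s, p, q, u}
  6. ckcA  = {r}
  7. kckcA = {t, p, r}
  8. ckckcA = {s, q, u}
— saturated at 8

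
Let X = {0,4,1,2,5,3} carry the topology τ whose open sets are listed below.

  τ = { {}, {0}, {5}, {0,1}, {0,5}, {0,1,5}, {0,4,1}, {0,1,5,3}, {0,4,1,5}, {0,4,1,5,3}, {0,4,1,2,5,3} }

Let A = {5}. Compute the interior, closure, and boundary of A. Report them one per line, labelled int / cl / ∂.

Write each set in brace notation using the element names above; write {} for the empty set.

U open, U⊆A: {}, {5}. int(A) = ⋃ = {5}
X∖A={0,4,1,2,3}, int(X∖A)={0,4,1}, hence cl(A)={2,5,3}
∂A: remove int from cl → {2,3}

int(A) = {5}
cl(A)  = {2,5,3}
∂A     = {2,3}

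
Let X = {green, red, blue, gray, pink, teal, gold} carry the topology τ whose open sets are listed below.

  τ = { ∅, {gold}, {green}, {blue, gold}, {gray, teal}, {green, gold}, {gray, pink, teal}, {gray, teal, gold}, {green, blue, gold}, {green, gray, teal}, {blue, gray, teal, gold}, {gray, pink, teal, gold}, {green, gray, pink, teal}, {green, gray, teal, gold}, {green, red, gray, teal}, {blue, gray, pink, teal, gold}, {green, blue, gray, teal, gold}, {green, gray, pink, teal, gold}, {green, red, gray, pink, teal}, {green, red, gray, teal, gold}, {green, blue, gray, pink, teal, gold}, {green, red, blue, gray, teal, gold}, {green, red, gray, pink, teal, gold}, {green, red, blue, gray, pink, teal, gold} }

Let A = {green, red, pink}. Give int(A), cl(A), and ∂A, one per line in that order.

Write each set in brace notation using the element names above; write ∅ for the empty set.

interior: largest open inside A is {green} (from ∅, {green})
cl via duality: int({blue, gray, teal, gold}) = {blue, gray, teal, gold}, so X∖{blue, gray, teal, gold} = {green, red, pink}
cl∖int = {red, pink}

int(A) = {green}
cl(A)  = {green, red, pink}
∂A     = {red, pink}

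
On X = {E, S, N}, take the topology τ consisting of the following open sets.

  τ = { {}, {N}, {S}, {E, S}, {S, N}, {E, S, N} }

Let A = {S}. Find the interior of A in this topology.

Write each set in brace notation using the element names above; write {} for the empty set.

{S}

open subsets of A: {}, {S}; so int(A) = {S}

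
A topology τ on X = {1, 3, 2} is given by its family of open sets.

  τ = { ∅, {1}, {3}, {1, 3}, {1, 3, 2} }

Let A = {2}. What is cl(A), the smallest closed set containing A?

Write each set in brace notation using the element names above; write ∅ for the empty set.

X∖A={1, 3}, int(X∖A)={1, 3}, hence cl(A)={2}

{2}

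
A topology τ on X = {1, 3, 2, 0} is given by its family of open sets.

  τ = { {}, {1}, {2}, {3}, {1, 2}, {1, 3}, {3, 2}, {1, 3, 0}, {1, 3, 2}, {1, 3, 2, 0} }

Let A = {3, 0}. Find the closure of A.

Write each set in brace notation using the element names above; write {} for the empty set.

{3, 0}

cl via duality: int({1, 2}) = {1, 2}, so X∖{1, 2} = {3, 0}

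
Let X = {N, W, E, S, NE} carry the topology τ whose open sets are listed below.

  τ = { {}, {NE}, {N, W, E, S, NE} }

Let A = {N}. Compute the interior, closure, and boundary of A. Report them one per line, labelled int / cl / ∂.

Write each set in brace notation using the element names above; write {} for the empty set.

interior: largest open inside A is {} (from {})
cl via duality: int({W, E, S, NE}) = {NE}, so X∖{NE} = {N, W, E, S}
cl∖int = {N, W, E, S}

int(A) = {}
cl(A)  = {N, W, E, S}
∂A     = {N, W, E, S}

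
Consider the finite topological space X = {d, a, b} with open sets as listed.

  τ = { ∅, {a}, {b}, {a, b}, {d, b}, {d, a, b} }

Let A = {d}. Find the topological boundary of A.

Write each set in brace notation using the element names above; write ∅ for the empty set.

{d}

open subsets of A: ∅; so int(A) = ∅
closure: X∖int(X∖A) = X∖{a, b} = {d}
∂A = {d} minus ∅ = {d}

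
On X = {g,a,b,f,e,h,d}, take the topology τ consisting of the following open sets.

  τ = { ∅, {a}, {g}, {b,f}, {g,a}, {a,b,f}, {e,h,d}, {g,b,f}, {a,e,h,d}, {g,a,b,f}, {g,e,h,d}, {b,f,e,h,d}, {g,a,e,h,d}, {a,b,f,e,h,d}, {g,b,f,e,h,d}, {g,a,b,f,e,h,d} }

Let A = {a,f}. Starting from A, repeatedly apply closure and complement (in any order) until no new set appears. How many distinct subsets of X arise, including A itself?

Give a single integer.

6

complement {g,b,e,h,d}; its interior {g,e,h,d}; cl(A) = X∖{g,e,h,d} = {a,b,f}
With k = closure, c = complement:
  1. A     = {a,f}
  2. kA    = {a,b,f}
  3. cA    = {g,b,e,h,d}
  4. ckA   = {g,e,h,d}
  5. kcA   = {g,b,f,e,h,d}
  6. ckcA  = {a}
k, c of each give nothing new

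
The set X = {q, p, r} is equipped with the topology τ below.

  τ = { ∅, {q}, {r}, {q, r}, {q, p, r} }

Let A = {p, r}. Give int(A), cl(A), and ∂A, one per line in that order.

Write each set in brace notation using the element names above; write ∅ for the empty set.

opens ⊆ A: ∅, {r}; union → int = {r}
complement {q}; its interior {q}; cl(A) = X∖{q} = {p, r}
boundary = {p, r} ∖ {r} = {p}

int(A) = {r}
cl(A)  = {p, r}
∂A     = {p}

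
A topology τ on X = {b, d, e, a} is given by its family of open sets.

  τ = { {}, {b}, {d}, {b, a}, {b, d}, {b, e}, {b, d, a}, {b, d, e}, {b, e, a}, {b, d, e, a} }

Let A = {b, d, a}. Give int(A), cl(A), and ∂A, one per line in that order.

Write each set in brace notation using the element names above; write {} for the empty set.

interior: largest open inside A is {b, d, a} (from {}, {b}, {d}, {b, a}, {b, d}, {b, d, a})
cl via duality: int({e}) = {}, so X∖{} = {b, d, e, a}
cl∖int = {e}

int(A) = {b, d, a}
cl(A)  = {b, d, e, a}
∂A     = {e}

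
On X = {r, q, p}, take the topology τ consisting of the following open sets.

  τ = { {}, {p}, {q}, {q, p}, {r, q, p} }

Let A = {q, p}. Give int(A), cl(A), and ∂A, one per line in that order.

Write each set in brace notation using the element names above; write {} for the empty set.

int(A) = {q, p}
cl(A)  = {r, q, p}
∂A     = {r}

interior: largest open inside A is {q, p} (from {}, {q}, {p}, {q, p})
cl via duality: int({r}) = {}, so X∖{} = {r, q, p}
cl∖int = {r}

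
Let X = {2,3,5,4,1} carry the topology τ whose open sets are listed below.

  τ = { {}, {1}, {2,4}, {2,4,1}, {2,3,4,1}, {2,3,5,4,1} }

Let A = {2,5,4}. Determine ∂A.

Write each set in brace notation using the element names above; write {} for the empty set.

U open, U⊆A: {}, {2,4}. int(A) = ⋃ = {2,4}
X∖A={3,1}, int(X∖A)={1}, hence cl(A)={2,3,5,4}
∂A: remove int from cl → {3,5}

{3,5}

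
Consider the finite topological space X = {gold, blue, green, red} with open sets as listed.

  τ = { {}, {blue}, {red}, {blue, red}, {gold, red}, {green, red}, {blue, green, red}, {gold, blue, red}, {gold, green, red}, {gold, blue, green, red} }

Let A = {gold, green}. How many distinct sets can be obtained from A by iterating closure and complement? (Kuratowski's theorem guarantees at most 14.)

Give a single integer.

cl via duality: int({blue, red}) = {blue, red}, so X∖{blue, red} = {gold, green}
Write k for closure, c for complement:
  1. A     = {gold, green}
  2. cA    = {blue, red}
  3. kcA   = {gold, blue, green, red}
  4. ckcA  = {}
applying k or c yields no new set

4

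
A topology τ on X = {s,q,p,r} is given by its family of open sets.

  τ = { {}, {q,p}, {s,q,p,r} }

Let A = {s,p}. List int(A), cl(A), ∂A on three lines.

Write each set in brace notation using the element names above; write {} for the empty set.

open subsets of A: {}; so int(A) = {}
closure: X∖int(X∖A) = X∖{} = {s,q,p,r}
∂A = {s,q,p,r} minus {} = {s,q,p,r}

int(A) = {}
cl(A)  = {s,q,p,r}
∂A     = {s,q,p,r}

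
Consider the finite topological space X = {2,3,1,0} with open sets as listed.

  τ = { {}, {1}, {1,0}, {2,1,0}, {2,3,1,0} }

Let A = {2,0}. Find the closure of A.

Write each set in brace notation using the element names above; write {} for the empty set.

cl via duality: int({3,1}) = {1}, so X∖{1} = {2,3,0}

{2,3,0}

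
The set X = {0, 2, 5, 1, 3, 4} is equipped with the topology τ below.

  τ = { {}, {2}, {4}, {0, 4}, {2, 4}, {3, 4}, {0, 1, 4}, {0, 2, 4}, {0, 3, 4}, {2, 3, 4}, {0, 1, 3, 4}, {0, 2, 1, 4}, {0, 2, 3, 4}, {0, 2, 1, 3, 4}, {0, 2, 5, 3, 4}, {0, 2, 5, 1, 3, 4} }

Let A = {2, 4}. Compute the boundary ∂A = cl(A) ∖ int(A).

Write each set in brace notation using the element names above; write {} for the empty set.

{0, 5, 1, 3}

open subsets of A: {}, {4}, {2}, {2, 4}; so int(A) = {2, 4}
closure: X∖int(X∖A) = X∖{} = {0, 2, 5, 1, 3, 4}
∂A = {0, 2, 5, 1, 3, 4} minus {2, 4} = {0, 5, 1, 3}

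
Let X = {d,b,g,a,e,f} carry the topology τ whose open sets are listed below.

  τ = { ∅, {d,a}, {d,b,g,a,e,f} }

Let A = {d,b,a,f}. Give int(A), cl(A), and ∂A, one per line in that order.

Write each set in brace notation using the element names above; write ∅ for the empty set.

opens ⊆ A: ∅, {d,a}; union → int = {d,a}
complement {g,e}; its interior ∅; cl(A) = X∖∅ = {d,b,g,a,e,f}
boundary = {d,b,g,a,e,f} ∖ {d,a} = {b,g,e,f}

int(A) = {d,a}
cl(A)  = {d,b,g,a,e,f}
∂A     = {b,g,e,f}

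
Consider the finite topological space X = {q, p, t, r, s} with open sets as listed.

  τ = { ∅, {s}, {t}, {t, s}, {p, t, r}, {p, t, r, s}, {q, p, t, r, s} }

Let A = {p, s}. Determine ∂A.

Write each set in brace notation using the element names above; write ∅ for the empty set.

{q, p, r}

interior: largest open inside A is {s} (from ∅, {s})
cl via duality: int({q, t, r}) = {t}, so X∖{t} = {q, p, r, s}
cl∖int = {q, p, r}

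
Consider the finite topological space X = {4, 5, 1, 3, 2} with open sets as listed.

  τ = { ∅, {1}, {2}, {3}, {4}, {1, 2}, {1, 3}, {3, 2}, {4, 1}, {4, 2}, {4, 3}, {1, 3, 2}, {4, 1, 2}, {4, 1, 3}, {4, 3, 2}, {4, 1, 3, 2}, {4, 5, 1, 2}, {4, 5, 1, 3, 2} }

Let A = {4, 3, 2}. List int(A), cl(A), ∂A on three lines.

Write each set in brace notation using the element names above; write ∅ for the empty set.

int(A) = {4, 3, 2}
cl(A)  = {4, 5, 3, 2}
∂A     = {5}

U open, U⊆A: ∅, {4}, {2}, {3}, {4, 3}, {3, 2}, {4, 2}, {4, 3, 2}. int(A) = ⋃ = {4, 3, 2}
X∖A={5, 1}, int(X∖A)={1}, hence cl(A)={4, 5, 3, 2}
∂A: remove int from cl → {5}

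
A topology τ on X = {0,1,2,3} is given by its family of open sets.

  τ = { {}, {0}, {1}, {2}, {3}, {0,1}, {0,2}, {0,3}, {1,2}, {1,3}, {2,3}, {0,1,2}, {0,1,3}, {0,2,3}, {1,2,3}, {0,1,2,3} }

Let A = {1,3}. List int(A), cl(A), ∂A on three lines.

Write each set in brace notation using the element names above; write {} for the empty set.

open subsets of A: {}, {1}, {3}, {1,3}; so int(A) = {1,3}
closure: X∖int(X∖A) = X∖{0,2} = {1,3}
∂A = {1,3} minus {1,3} = {}

int(A) = {1,3}
cl(A)  = {1,3}
∂A     = {}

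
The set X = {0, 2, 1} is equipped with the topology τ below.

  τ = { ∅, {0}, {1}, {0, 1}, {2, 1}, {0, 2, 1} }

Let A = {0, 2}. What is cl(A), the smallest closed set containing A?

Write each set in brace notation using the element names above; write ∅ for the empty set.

{0, 2}

closure: X∖int(X∖A) = X∖{1} = {0, 2}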